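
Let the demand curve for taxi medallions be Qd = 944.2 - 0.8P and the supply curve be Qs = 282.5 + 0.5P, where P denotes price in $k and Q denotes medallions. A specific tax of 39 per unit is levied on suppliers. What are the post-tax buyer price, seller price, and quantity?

With a tax of 39 on suppliers, they supply based on the net price P_s = P_b - 39, so Qs = 263 + 0.5P_b.
Market clearing requires 944.2 - 0.8P_b = 263 + 0.5P_b; hence 681.2 = 1.3P_b and P_b = 524.
Then P_s = 524 - 39 = 485 and Q = 944.2 - 0.8(524) = 525.

P_b = 524, P_s = 485, Q = 525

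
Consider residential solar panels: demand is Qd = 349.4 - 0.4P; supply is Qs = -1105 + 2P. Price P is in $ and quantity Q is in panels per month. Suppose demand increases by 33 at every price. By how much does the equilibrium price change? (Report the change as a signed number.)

ΔP = 13.75

The market clears where 349.4 - 0.4P = -1105 + 2P. Rearranging, 2.4P = 1454.4, hence P* = 606.
From the demand curve, Q* = 349.4 - 0.4(606) = 107.
After the shift, demand is Qd = 382.4 - 0.4P.
Re-solving, 2.4P = 1487.4 gives P = 619.75 and Q = 134.5.
ΔP = 619.75 - 606 = 13.75.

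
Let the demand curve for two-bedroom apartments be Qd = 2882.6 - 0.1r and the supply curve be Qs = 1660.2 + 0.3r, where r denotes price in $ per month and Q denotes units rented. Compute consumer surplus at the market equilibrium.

Consumer surplus = 33204645

At equilibrium Qd = Qs, so 2882.6 - 0.1r = 1660.2 + 0.3r; collecting terms, 1222.4 = 0.4r and r* = 3056.
Plugging r* into demand: Q* = 2882.6 - 0.1(3056) = 2577.
Demand choke price (Qd = 0): r = 2882.6/0.1 = 28826. Consumer surplus = ½ × (28826 - 3056) × 2577 = 33204645.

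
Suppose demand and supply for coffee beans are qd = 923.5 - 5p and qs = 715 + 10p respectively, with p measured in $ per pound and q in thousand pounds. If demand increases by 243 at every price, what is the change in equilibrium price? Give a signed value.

Δp = 16.2

Equating demand and supply, 923.5 - 5p = 715 + 10p gives 15p = 208.5, so p* = 13.9.
Then q* = 923.5 - 5(13.9) = 854.
After the shift, demand is qd = 1166.5 - 5p.
Re-solving, 15p = 451.5 gives p = 30.1 and q = 1016.
Δp = 30.1 - 13.9 = 16.2.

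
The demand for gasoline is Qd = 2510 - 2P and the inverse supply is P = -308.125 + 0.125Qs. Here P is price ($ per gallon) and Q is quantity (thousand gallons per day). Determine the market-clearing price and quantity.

Solving each curve for Q: Qs = 2465 + 8P.
The market clears where 2510 - 2P = 2465 + 8P. Rearranging, 10P = 45, hence P* = 4.5.
Plugging P* into demand: Q* = 2510 - 2(4.5) = 2501.

P* = 4.5, Q* = 2501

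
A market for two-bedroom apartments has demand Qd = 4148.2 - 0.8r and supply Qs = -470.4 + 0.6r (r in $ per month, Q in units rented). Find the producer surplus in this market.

Producer surplus = 1897567.5

The market clears where 4148.2 - 0.8r = -470.4 + 0.6r. Rearranging, 1.4r = 4618.6, hence r* = 3299.
Substitute back: Q* = 4148.2 - 0.8(3299) = 1509.
Supply choke price (Qs = 0): r = 784. Producer surplus = ½ × (3299 - 784) × 1509 = 1897567.5.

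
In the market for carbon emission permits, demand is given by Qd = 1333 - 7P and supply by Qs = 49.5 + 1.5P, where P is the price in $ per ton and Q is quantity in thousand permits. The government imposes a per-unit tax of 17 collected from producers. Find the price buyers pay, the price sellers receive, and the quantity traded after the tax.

P_b = 154, P_s = 137, Q = 255

The tax drives a wedge P_b - P_s = 17. Substituting P_s = P_b - 17 into supply: Qs = 24 + 1.5P_b.
Market clearing requires 1333 - 7P_b = 24 + 1.5P_b; hence 1309 = 8.5P_b and P_b = 154.
Then P_s = 154 - 17 = 137 and Q = 1333 - 7(154) = 255.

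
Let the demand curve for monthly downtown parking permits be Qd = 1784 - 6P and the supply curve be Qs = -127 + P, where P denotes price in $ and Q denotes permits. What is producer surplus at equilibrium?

Equating demand and supply, 1784 - 6P = -127 + P gives 7P = 1911, so P* = 273.
Substitute back: Q* = 1784 - 6(273) = 146.
Supply choke price (Qs = 0): P = 127. Producer surplus = ½ × (273 - 127) × 146 = 10658.

Producer surplus = 10658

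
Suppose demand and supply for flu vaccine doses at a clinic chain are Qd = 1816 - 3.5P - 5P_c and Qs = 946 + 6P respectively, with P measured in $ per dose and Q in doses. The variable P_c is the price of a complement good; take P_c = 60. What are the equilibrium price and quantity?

With P_c = 60, demand is Qd = 1516 - 3.5P.
The market clears where 1516 - 3.5P = 946 + 6P. Rearranging, 9.5P = 570, hence P* = 60.
Substitute back: Q* = 1516 - 3.5(60) = 1306.

P* = 60, Q* = 1306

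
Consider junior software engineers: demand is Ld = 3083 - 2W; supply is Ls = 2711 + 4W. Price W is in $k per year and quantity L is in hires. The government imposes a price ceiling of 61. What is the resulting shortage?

Shortage = 6

Evaluating both curves at the ceiling price 61 gives Ld = 2961, Ls = 2955.
Shortage = Ld - Ls = 2961 - 2955 = 6.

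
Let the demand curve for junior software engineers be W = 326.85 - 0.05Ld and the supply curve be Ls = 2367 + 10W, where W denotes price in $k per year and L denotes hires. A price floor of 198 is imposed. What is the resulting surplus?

In direct form, Ld = 6537 - 20W.
With W fixed at 198, quantity demanded is 2577 and quantity supplied is 4347.
Surplus = Ls - Ld = 4347 - 2577 = 1770.

Surplus = 1770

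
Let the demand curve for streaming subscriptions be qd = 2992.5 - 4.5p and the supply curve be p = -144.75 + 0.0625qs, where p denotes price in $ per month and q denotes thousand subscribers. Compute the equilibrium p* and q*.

p* = 33, q* = 2844

Inverting to quantity form: qs = 2316 + 16p.
Equating demand and supply, 2992.5 - 4.5p = 2316 + 16p gives 20.5p = 676.5, so p* = 33.
Substitute back: q* = 2992.5 - 4.5(33) = 2844.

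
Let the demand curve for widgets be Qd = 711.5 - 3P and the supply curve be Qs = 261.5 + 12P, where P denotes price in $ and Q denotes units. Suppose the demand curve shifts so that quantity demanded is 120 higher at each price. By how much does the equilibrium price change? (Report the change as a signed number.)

At equilibrium Qd = Qs, so 711.5 - 3P = 261.5 + 12P; collecting terms, 450 = 15P and P* = 30.
From the demand curve, Q* = 711.5 - 3(30) = 621.5.
After the shift, demand is Qd = 831.5 - 3P.
Re-solving, 15P = 570 gives P = 38 and Q = 717.5.
ΔP = 38 - 30 = 8.

ΔP = 8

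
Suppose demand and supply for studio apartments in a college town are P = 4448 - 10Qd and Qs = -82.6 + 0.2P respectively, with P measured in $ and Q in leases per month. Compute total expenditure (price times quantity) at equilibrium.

Total expenditure = 472902

In direct form, Qd = 444.8 - 0.1P.
Equating demand and supply, 444.8 - 0.1P = -82.6 + 0.2P gives 0.3P = 527.4, so P* = 1758.
From the demand curve, Q* = 444.8 - 0.1(1758) = 269.
Total expenditure = P* × Q* = 1758 × 269 = 472902.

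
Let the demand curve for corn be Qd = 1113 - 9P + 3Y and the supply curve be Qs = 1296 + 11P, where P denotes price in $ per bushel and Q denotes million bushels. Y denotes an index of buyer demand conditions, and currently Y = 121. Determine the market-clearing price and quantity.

With Y = 121, demand is Qd = 1476 - 9P.
The market clears where 1476 - 9P = 1296 + 11P. Rearranging, 20P = 180, hence P* = 9.
From the demand curve, Q* = 1476 - 9(9) = 1395.

P* = 9, Q* = 1395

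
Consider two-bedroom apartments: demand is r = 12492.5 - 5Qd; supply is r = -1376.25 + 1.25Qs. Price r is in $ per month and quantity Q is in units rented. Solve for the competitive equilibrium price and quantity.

Solving each curve for Q: Qd = 2498.5 - 0.2r and Qs = 1101 + 0.8r.
At equilibrium Qd = Qs, so 2498.5 - 0.2r = 1101 + 0.8r; collecting terms, 1397.5 = r and r* = 1397.5.
From the demand curve, Q* = 2498.5 - 0.2(1397.5) = 2219.

r* = 1397.5, Q* = 2219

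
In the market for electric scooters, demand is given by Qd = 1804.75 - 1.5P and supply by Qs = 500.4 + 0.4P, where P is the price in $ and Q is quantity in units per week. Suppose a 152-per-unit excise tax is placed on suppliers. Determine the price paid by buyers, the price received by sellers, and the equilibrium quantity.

P_b = 718.5, P_s = 566.5, Q = 727

Suppliers keep P_s = P_b - 152 per unit, so supply in terms of the buyer price is Qs = 439.6 + 0.4P_b.
Market clearing requires 1804.75 - 1.5P_b = 439.6 + 0.4P_b; hence 1365.15 = 1.9P_b and P_b = 718.5.
Then P_s = 718.5 - 152 = 566.5 and Q = 1804.75 - 1.5(718.5) = 727.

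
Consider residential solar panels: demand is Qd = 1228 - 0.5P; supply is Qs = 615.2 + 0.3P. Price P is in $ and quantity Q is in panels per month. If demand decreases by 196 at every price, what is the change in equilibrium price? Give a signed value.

ΔP = -245

At equilibrium Qd = Qs, so 1228 - 0.5P = 615.2 + 0.3P; collecting terms, 612.8 = 0.8P and P* = 766.
From the demand curve, Q* = 1228 - 0.5(766) = 845.
After the shift, demand is Qd = 1032 - 0.5P.
The new intersection has 416.8 = 0.8P, i.e. P = 521, Q = 771.5.
ΔP = 521 - 766 = -245.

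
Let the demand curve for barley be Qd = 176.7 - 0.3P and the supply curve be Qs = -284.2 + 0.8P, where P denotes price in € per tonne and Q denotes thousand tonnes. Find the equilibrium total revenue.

Set Qd = Qs: 176.7 - 0.3P = -284.2 + 0.8P, so 460.9 = 1.1P and P* = 419.
From the demand curve, Q* = 176.7 - 0.3(419) = 51.
Total revenue = P* × Q* = 419 × 51 = 21369.

Total revenue = 21369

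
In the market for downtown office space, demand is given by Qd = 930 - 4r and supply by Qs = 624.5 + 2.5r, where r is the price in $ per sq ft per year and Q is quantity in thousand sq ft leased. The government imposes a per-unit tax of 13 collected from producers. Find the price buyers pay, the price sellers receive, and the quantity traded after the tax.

Producers keep r_s = r_b - 13 per unit, so supply in terms of the buyer price is Qs = 592 + 2.5r_b.
Set Qd = Qs: 930 - 4r_b = 592 + 2.5r_b, so 338 = 6.5r_b and r_b = 52.
So r_s = 39 and the quantity traded is Q = 930 - 4(52) = 722.

r_b = 52, r_s = 39, Q = 722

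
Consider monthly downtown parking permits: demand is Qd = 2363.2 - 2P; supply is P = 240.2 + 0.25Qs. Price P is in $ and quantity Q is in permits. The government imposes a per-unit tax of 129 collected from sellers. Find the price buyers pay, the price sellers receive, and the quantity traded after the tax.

P_b = 640, P_s = 511, Q = 1083.2

Inverting to quantity form: Qs = -960.8 + 4P.
With a tax of 129 on sellers, they supply based on the net price P_s = P_b - 129, so Qs = -1476.8 + 4P_b.
Market clearing requires 2363.2 - 2P_b = -1476.8 + 4P_b; hence 3840 = 6P_b and P_b = 640.
So P_s = 511 and the quantity traded is Q = 2363.2 - 2(640) = 1083.2.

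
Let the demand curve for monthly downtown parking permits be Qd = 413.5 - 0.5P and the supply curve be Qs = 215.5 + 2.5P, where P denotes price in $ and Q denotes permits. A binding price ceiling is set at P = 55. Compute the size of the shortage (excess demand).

Shortage = 33

At P = 55: Qd = 386 and Qs = 353.
Shortage = Qd - Qs = 386 - 353 = 33.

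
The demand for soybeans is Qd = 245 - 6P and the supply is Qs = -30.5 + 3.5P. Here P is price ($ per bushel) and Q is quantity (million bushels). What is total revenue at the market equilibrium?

Total revenue = 2059

Set Qd = Qs: 245 - 6P = -30.5 + 3.5P, so 275.5 = 9.5P and P* = 29.
Substitute back: Q* = 245 - 6(29) = 71.
Total revenue = P* × Q* = 29 × 71 = 2059.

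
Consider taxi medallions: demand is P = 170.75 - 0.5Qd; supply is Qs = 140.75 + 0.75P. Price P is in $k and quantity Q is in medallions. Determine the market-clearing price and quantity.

P* = 73, Q* = 195.5

Solving each curve for Q: Qd = 341.5 - 2P.
The market clears where 341.5 - 2P = 140.75 + 0.75P. Rearranging, 2.75P = 200.75, hence P* = 73.
Plugging P* into demand: Q* = 341.5 - 2(73) = 195.5.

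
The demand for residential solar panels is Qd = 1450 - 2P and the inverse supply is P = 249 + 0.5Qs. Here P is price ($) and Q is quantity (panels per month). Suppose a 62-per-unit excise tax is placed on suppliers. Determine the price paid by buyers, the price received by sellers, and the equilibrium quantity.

P_b = 518, P_s = 456, Q = 414

Rewriting in direct form: Qs = -498 + 2P.
The tax drives a wedge P_b - P_s = 62. Substituting P_s = P_b - 62 into supply: Qs = -622 + 2P_b.
Set Qd = Qs: 1450 - 2P_b = -622 + 2P_b, so 2072 = 4P_b and P_b = 518.
Then P_s = 518 - 62 = 456 and Q = 1450 - 2(518) = 414.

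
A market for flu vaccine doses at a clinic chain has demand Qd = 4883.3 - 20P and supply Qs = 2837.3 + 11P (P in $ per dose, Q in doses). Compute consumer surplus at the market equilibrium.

Set Qd = Qs: 4883.3 - 20P = 2837.3 + 11P, so 2046 = 31P and P* = 66.
Plugging P* into demand: Q* = 4883.3 - 20(66) = 3563.3.
Demand choke price (Qd = 0): P = 4883.3/20 = 244.165. Consumer surplus = ½ × (244.165 - 66) × 3563.3 = 317427.67225.

Consumer surplus = 317427.67225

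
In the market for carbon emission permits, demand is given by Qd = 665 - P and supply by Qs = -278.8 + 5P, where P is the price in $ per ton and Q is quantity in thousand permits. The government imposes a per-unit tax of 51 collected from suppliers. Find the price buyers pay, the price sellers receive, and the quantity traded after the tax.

P_b = 199.8, P_s = 148.8, Q = 465.2

The tax drives a wedge P_b - P_s = 51. Substituting P_s = P_b - 51 into supply: Qs = -533.8 + 5P_b.
Equate demand and the shifted supply: 665 - P_b = -533.8 + 5P_b, giving 6P_b = 1198.8, so P_b = 199.8.
Then P_s = 199.8 - 51 = 148.8 and Q = 665 - 199.8 = 465.2.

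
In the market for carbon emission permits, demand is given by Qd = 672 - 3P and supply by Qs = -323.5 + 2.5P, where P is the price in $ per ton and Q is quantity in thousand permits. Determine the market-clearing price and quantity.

The market clears where 672 - 3P = -323.5 + 2.5P. Rearranging, 5.5P = 995.5, hence P* = 181.
Substitute back: Q* = 672 - 3(181) = 129.

P* = 181, Q* = 129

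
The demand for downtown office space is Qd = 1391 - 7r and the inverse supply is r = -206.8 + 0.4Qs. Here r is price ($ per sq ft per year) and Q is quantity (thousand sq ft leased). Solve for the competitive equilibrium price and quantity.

In direct form, Qs = 517 + 2.5r.
At equilibrium Qd = Qs, so 1391 - 7r = 517 + 2.5r; collecting terms, 874 = 9.5r and r* = 92.
Plugging r* into demand: Q* = 1391 - 7(92) = 747.

r* = 92, Q* = 747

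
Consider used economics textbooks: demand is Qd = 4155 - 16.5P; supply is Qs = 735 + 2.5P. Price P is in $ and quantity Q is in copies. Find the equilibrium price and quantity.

Set Qd = Qs: 4155 - 16.5P = 735 + 2.5P, so 3420 = 19P and P* = 180.
Plugging P* into demand: Q* = 4155 - 16.5(180) = 1185.

P* = 180, Q* = 1185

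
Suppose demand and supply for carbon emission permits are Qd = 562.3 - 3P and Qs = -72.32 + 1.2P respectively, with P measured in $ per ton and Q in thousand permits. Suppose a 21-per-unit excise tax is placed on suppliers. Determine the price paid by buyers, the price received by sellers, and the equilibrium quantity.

P_b = 157.1, P_s = 136.1, Q = 91

The tax drives a wedge P_b - P_s = 21. Substituting P_s = P_b - 21 into supply: Qs = -97.52 + 1.2P_b.
Market clearing requires 562.3 - 3P_b = -97.52 + 1.2P_b; hence 659.82 = 4.2P_b and P_b = 157.1.
So P_s = 136.1 and the quantity traded is Q = 562.3 - 3(157.1) = 91.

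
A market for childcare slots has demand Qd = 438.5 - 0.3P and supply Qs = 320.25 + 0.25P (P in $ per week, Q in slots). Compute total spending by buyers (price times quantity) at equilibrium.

Total spending by buyers = 80410

At equilibrium Qd = Qs, so 438.5 - 0.3P = 320.25 + 0.25P; collecting terms, 118.25 = 0.55P and P* = 215.
From the demand curve, Q* = 438.5 - 0.3(215) = 374.
Total spending by buyers = P* × Q* = 215 × 374 = 80410.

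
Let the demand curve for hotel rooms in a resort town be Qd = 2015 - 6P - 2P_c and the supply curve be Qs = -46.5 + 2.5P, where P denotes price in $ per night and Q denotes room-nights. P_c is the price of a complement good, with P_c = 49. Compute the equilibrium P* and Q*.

P* = 231, Q* = 531

With P_c = 49, demand is Qd = 1917 - 6P.
Set Qd = Qs: 1917 - 6P = -46.5 + 2.5P, so 1963.5 = 8.5P and P* = 231.
From the demand curve, Q* = 1917 - 6(231) = 531.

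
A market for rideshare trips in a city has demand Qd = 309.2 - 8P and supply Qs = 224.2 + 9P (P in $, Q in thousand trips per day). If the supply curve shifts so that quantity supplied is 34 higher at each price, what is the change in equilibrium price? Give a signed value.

ΔP = -2

Set Qd = Qs: 309.2 - 8P = 224.2 + 9P, so 85 = 17P and P* = 5.
Then Q* = 309.2 - 8(5) = 269.2.
After the shift, supply is Qs = 258.2 + 9P.
Re-solving, 17P = 51 gives P = 3 and Q = 285.2.
ΔP = 3 - 5 = -2.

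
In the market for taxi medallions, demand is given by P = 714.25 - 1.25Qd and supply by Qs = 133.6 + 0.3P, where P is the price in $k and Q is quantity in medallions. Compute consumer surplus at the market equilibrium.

Consumer surplus = 40005.625

Rewriting in direct form: Qd = 571.4 - 0.8P.
Set Qd = Qs: 571.4 - 0.8P = 133.6 + 0.3P, so 437.8 = 1.1P and P* = 398.
Plugging P* into demand: Q* = 571.4 - 0.8(398) = 253.
Demand choke price (Qd = 0): P = 571.4/0.8 = 714.25. Consumer surplus = ½ × (714.25 - 398) × 253 = 40005.625.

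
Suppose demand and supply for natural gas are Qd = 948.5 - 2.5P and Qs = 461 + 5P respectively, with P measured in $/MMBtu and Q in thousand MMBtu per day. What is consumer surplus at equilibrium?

At equilibrium Qd = Qs, so 948.5 - 2.5P = 461 + 5P; collecting terms, 487.5 = 7.5P and P* = 65.
Then Q* = 948.5 - 2.5(65) = 786.
Demand choke price (Qd = 0): P = 948.5/2.5 = 379.4. Consumer surplus = ½ × (379.4 - 65) × 786 = 123559.2.

Consumer surplus = 123559.2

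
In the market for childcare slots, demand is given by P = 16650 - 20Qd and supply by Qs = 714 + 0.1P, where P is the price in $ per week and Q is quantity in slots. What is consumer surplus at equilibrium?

Consumer surplus = 6288490

Inverting to quantity form: Qd = 832.5 - 0.05P.
The market clears where 832.5 - 0.05P = 714 + 0.1P. Rearranging, 0.15P = 118.5, hence P* = 790.
From the demand curve, Q* = 832.5 - 0.05(790) = 793.
Demand choke price (Qd = 0): P = 832.5/0.05 = 16650. Consumer surplus = ½ × (16650 - 790) × 793 = 6288490.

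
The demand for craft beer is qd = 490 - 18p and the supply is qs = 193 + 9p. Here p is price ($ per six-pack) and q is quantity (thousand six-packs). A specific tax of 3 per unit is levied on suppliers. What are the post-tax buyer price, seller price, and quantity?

The tax drives a wedge p_b - p_s = 3. Substituting p_s = p_b - 3 into supply: qs = 166 + 9p_b.
Market clearing requires 490 - 18p_b = 166 + 9p_b; hence 324 = 27p_b and p_b = 12.
So p_s = 9 and the quantity traded is q = 490 - 18(12) = 274.

p_b = 12, p_s = 9, q = 274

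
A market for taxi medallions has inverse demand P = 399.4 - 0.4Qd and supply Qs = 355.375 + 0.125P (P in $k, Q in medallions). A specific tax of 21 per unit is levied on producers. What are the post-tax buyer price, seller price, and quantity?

P_b = 246, P_s = 225, Q = 383.5

Solving each curve for Q: Qd = 998.5 - 2.5P.
Producers keep P_s = P_b - 21 per unit, so supply in terms of the buyer price is Qs = 352.75 + 0.125P_b.
Market clearing requires 998.5 - 2.5P_b = 352.75 + 0.125P_b; hence 645.75 = 2.625P_b and P_b = 246.
Then P_s = 246 - 21 = 225 and Q = 998.5 - 2.5(246) = 383.5.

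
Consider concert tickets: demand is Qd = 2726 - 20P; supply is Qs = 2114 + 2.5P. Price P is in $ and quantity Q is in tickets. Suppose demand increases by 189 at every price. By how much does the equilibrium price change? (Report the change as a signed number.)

At equilibrium Qd = Qs, so 2726 - 20P = 2114 + 2.5P; collecting terms, 612 = 22.5P and P* = 27.2.
From the demand curve, Q* = 2726 - 20(27.2) = 2182.
After the shift, demand is Qd = 2915 - 20P.
The new intersection has 801 = 22.5P, i.e. P = 35.6, Q = 2203.
ΔP = 35.6 - 27.2 = 8.4.

ΔP = 8.4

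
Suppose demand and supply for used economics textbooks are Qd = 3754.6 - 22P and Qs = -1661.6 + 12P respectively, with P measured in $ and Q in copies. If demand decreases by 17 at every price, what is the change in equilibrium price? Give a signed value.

ΔP = -0.5

At equilibrium Qd = Qs, so 3754.6 - 22P = -1661.6 + 12P; collecting terms, 5416.2 = 34P and P* = 159.3.
Plugging P* into demand: Q* = 3754.6 - 22(159.3) = 250.
After the shift, demand is Qd = 3737.6 - 22P.
New equilibrium: 5399.2 = 34P, so P = 158.8 and Q = 244.
ΔP = 158.8 - 159.3 = -0.5.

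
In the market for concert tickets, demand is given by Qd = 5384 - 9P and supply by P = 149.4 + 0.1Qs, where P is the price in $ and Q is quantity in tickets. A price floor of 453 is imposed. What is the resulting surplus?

Surplus = 1729

Rewriting in direct form: Qs = -1494 + 10P.
With P fixed at 453, quantity demanded is 1307 and quantity supplied is 3036.
Surplus = Qs - Qd = 3036 - 1307 = 1729.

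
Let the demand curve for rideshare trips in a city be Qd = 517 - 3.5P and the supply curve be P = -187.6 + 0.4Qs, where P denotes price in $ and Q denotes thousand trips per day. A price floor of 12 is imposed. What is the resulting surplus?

Surplus = 24

Solving each curve for Q: Qs = 469 + 2.5P.
Evaluating both curves at the floor price 12 gives Qd = 475, Qs = 499.
Surplus = Qs - Qd = 499 - 475 = 24.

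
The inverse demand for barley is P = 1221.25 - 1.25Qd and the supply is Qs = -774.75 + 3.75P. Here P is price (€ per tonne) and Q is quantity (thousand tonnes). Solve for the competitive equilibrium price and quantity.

P* = 385, Q* = 669

In direct form, Qd = 977 - 0.8P.
At equilibrium Qd = Qs, so 977 - 0.8P = -774.75 + 3.75P; collecting terms, 1751.75 = 4.55P and P* = 385.
Substitute back: Q* = 977 - 0.8(385) = 669.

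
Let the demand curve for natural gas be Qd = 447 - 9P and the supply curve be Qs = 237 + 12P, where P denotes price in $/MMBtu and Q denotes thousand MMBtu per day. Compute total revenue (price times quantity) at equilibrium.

At equilibrium Qd = Qs, so 447 - 9P = 237 + 12P; collecting terms, 210 = 21P and P* = 10.
From the demand curve, Q* = 447 - 9(10) = 357.
Total revenue = P* × Q* = 10 × 357 = 3570.

Total revenue = 3570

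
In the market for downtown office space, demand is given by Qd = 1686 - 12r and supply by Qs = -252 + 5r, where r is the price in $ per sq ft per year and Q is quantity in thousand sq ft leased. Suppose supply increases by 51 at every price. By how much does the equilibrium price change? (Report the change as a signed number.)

Δr = -3

Equating demand and supply, 1686 - 12r = -252 + 5r gives 17r = 1938, so r* = 114.
Plugging r* into demand: Q* = 1686 - 12(114) = 318.
After the shift, supply is Qs = -201 + 5r.
Re-solving, 17r = 1887 gives r = 111 and Q = 354.
Δr = 111 - 114 = -3.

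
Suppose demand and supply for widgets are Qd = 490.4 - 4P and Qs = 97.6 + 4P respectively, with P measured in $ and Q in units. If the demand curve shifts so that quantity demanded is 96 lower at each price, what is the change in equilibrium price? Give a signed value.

ΔP = -12

Equating demand and supply, 490.4 - 4P = 97.6 + 4P gives 8P = 392.8, so P* = 49.1.
Substitute back: Q* = 490.4 - 4(49.1) = 294.
After the shift, demand is Qd = 394.4 - 4P.
Re-solving, 8P = 296.8 gives P = 37.1 and Q = 246.
ΔP = 37.1 - 49.1 = -12.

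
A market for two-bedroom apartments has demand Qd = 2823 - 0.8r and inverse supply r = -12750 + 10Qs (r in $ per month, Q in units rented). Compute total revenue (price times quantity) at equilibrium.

Inverting to quantity form: Qs = 1275 + 0.1r.
At equilibrium Qd = Qs, so 2823 - 0.8r = 1275 + 0.1r; collecting terms, 1548 = 0.9r and r* = 1720.
From the demand curve, Q* = 2823 - 0.8(1720) = 1447.
Total revenue = r* × Q* = 1720 × 1447 = 2488840.

Total revenue = 2488840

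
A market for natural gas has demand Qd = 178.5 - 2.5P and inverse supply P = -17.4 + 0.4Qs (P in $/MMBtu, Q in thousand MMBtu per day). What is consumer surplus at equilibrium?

In direct form, Qs = 43.5 + 2.5P.
At equilibrium Qd = Qs, so 178.5 - 2.5P = 43.5 + 2.5P; collecting terms, 135 = 5P and P* = 27.
Plugging P* into demand: Q* = 178.5 - 2.5(27) = 111.
Demand choke price (Qd = 0): P = 178.5/2.5 = 71.4. Consumer surplus = ½ × (71.4 - 27) × 111 = 2464.2.

Consumer surplus = 2464.2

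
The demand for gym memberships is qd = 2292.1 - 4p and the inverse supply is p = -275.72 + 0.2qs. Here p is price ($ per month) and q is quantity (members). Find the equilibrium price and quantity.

Inverting to quantity form: qs = 1378.6 + 5p.
Equating demand and supply, 2292.1 - 4p = 1378.6 + 5p gives 9p = 913.5, so p* = 101.5.
Substitute back: q* = 2292.1 - 4(101.5) = 1886.1.

p* = 101.5, q* = 1886.1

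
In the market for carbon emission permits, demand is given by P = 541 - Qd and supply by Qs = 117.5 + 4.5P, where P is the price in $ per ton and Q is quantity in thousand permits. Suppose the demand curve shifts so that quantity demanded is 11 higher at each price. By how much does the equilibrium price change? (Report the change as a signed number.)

ΔP = 2

Solving each curve for Q: Qd = 541 - P.
The market clears where 541 - P = 117.5 + 4.5P. Rearranging, 5.5P = 423.5, hence P* = 77.
Substitute back: Q* = 541 - 77 = 464.
After the shift, demand is Qd = 552 - P.
New equilibrium: 434.5 = 5.5P, so P = 79 and Q = 473.
ΔP = 79 - 77 = 2.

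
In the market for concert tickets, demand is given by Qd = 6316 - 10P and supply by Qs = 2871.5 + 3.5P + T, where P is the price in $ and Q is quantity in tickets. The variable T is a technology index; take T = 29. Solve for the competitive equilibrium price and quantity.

P* = 253, Q* = 3786

With T = 29, supply is Qs = 2900.5 + 3.5P.
At equilibrium Qd = Qs, so 6316 - 10P = 2900.5 + 3.5P; collecting terms, 3415.5 = 13.5P and P* = 253.
Substitute back: Q* = 6316 - 10(253) = 3786.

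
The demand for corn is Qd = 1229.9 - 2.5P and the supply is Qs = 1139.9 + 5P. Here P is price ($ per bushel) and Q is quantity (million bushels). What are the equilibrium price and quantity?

At equilibrium Qd = Qs, so 1229.9 - 2.5P = 1139.9 + 5P; collecting terms, 90 = 7.5P and P* = 12.
Substitute back: Q* = 1229.9 - 2.5(12) = 1199.9.

P* = 12, Q* = 1199.9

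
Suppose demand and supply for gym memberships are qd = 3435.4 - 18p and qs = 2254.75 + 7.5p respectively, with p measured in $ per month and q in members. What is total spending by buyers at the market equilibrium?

Total spending by buyers = 120472.6

The market clears where 3435.4 - 18p = 2254.75 + 7.5p. Rearranging, 25.5p = 1180.65, hence p* = 46.3.
Plugging p* into demand: q* = 3435.4 - 18(46.3) = 2602.
Total spending by buyers = p* × q* = 46.3 × 2602 = 120472.6.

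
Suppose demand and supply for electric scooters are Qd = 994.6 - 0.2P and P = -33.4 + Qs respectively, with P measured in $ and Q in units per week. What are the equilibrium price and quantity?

P* = 801, Q* = 834.4

In direct form, Qs = 33.4 + P.
Equating demand and supply, 994.6 - 0.2P = 33.4 + P gives 1.2P = 961.2, so P* = 801.
Substitute back: Q* = 994.6 - 0.2(801) = 834.4.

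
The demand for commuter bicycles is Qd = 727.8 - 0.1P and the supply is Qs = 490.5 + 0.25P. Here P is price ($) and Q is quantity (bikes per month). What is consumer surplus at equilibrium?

Consumer surplus = 2178000

At equilibrium Qd = Qs, so 727.8 - 0.1P = 490.5 + 0.25P; collecting terms, 237.3 = 0.35P and P* = 678.
Substitute back: Q* = 727.8 - 0.1(678) = 660.
Demand choke price (Qd = 0): P = 727.8/0.1 = 7278. Consumer surplus = ½ × (7278 - 678) × 660 = 2178000.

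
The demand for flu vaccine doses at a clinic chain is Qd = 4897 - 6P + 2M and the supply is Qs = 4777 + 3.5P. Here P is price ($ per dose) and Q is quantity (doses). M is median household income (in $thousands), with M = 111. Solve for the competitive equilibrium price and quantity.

P* = 36, Q* = 4903

With M = 111, demand is Qd = 5119 - 6P.
Equating demand and supply, 5119 - 6P = 4777 + 3.5P gives 9.5P = 342, so P* = 36.
Plugging P* into demand: Q* = 5119 - 6(36) = 4903.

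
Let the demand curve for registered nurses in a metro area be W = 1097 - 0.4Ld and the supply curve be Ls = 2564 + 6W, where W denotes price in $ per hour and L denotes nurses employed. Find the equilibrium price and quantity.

In direct form, Ld = 2742.5 - 2.5W.
Set Ld = Ls: 2742.5 - 2.5W = 2564 + 6W, so 178.5 = 8.5W and W* = 21.
Then L* = 2742.5 - 2.5(21) = 2690.

W* = 21, L* = 2690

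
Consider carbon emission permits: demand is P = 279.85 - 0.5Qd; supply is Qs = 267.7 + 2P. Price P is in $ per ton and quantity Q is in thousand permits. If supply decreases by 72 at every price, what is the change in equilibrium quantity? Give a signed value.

In direct form, Qd = 559.7 - 2P.
Set Qd = Qs: 559.7 - 2P = 267.7 + 2P, so 292 = 4P and P* = 73.
Then Q* = 559.7 - 2(73) = 413.7.
After the shift, supply is Qs = 195.7 + 2P.
The new intersection has 364 = 4P, i.e. P = 91, Q = 377.7.
ΔQ = 377.7 - 413.7 = -36.

ΔQ = -36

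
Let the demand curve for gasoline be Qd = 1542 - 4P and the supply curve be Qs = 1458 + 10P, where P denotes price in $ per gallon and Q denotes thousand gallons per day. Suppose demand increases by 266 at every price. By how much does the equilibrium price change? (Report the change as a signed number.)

At equilibrium Qd = Qs, so 1542 - 4P = 1458 + 10P; collecting terms, 84 = 14P and P* = 6.
Then Q* = 1542 - 4(6) = 1518.
After the shift, demand is Qd = 1808 - 4P.
New equilibrium: 350 = 14P, so P = 25 and Q = 1708.
ΔP = 25 - 6 = 19.

ΔP = 19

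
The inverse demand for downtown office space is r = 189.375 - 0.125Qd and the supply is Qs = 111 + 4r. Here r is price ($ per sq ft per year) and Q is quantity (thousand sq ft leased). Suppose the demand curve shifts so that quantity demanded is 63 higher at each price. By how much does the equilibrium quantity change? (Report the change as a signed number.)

ΔQ = 21

Rewriting in direct form: Qd = 1515 - 8r.
The market clears where 1515 - 8r = 111 + 4r. Rearranging, 12r = 1404, hence r* = 117.
Plugging r* into demand: Q* = 1515 - 8(117) = 579.
After the shift, demand is Qd = 1578 - 8r.
New equilibrium: 1467 = 12r, so r = 122.25 and Q = 600.
ΔQ = 600 - 579 = 21.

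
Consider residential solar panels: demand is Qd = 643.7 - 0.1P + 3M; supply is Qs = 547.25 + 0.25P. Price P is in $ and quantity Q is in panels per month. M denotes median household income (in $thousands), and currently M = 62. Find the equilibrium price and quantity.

P* = 807, Q* = 749

With M = 62, demand is Qd = 829.7 - 0.1P.
At equilibrium Qd = Qs, so 829.7 - 0.1P = 547.25 + 0.25P; collecting terms, 282.45 = 0.35P and P* = 807.
Substitute back: Q* = 829.7 - 0.1(807) = 749.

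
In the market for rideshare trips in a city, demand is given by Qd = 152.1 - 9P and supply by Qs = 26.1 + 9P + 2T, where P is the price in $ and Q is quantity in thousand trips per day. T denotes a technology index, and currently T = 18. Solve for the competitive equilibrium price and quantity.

With T = 18, supply is Qs = 62.1 + 9P.
Equating demand and supply, 152.1 - 9P = 62.1 + 9P gives 18P = 90, so P* = 5.
Then Q* = 152.1 - 9(5) = 107.1.

P* = 5, Q* = 107.1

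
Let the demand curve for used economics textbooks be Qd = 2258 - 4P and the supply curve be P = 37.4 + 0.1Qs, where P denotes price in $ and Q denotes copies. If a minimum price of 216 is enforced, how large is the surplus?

Surplus = 392

In direct form, Qs = -374 + 10P.
With P fixed at 216, quantity demanded is 1394 and quantity supplied is 1786.
Surplus = Qs - Qd = 1786 - 1394 = 392.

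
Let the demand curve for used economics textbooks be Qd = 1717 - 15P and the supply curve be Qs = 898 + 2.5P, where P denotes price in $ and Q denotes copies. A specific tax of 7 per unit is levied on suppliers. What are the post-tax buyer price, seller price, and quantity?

With a tax of 7 on suppliers, they supply based on the net price P_s = P_b - 7, so Qs = 880.5 + 2.5P_b.
Equate demand and the shifted supply: 1717 - 15P_b = 880.5 + 2.5P_b, giving 17.5P_b = 836.5, so P_b = 47.8.
So P_s = 40.8 and the quantity traded is Q = 1717 - 15(47.8) = 1000.

P_b = 47.8, P_s = 40.8, Q = 1000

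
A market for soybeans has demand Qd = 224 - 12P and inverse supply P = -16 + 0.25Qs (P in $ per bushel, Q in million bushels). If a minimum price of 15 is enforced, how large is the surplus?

In direct form, Qs = 64 + 4P.
Evaluating both curves at the floor price 15 gives Qd = 44, Qs = 124.
Surplus = Qs - Qd = 124 - 44 = 80.

Surplus = 80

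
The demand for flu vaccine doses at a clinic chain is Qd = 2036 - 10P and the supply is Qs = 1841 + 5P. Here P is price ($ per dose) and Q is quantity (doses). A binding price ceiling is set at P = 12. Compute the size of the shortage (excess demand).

Shortage = 15

With P fixed at 12, quantity demanded is 1916 and quantity supplied is 1901.
Shortage = Qd - Qs = 1916 - 1901 = 15.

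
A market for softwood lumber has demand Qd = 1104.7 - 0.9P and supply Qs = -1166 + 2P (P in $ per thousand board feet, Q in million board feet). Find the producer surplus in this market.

Producer surplus = 40000

At equilibrium Qd = Qs, so 1104.7 - 0.9P = -1166 + 2P; collecting terms, 2270.7 = 2.9P and P* = 783.
From the demand curve, Q* = 1104.7 - 0.9(783) = 400.
Supply choke price (Qs = 0): P = 583. Producer surplus = ½ × (783 - 583) × 400 = 40000.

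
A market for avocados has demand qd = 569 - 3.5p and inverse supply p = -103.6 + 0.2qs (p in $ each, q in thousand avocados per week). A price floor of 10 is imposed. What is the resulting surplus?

In direct form, qs = 518 + 5p.
At p = 10: qd = 534 and qs = 568.
Surplus = qs - qd = 568 - 534 = 34.

Surplus = 34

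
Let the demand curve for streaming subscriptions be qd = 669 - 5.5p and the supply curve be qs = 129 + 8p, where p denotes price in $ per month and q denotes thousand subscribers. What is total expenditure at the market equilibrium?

The market clears where 669 - 5.5p = 129 + 8p. Rearranging, 13.5p = 540, hence p* = 40.
Substitute back: q* = 669 - 5.5(40) = 449.
Total expenditure = p* × q* = 40 × 449 = 17960.

Total expenditure = 17960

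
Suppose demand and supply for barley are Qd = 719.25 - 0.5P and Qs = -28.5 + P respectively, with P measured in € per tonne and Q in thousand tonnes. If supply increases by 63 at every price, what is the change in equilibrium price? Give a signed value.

Equating demand and supply, 719.25 - 0.5P = -28.5 + P gives 1.5P = 747.75, so P* = 498.5.
Then Q* = 719.25 - 0.5(498.5) = 470.
After the shift, supply is Qs = 34.5 + P.
Re-solving, 1.5P = 684.75 gives P = 456.5 and Q = 491.
ΔP = 456.5 - 498.5 = -42.

ΔP = -42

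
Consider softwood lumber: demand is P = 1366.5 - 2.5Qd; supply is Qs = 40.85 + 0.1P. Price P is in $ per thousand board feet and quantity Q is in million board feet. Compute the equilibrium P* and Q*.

Solving each curve for Q: Qd = 546.6 - 0.4P.
Equating demand and supply, 546.6 - 0.4P = 40.85 + 0.1P gives 0.5P = 505.75, so P* = 1011.5.
Substitute back: Q* = 546.6 - 0.4(1011.5) = 142.

P* = 1011.5, Q* = 142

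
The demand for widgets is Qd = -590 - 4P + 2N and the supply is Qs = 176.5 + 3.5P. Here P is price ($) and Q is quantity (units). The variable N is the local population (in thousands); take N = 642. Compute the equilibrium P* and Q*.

P* = 69, Q* = 418

With N = 642, demand is Qd = 694 - 4P.
The market clears where 694 - 4P = 176.5 + 3.5P. Rearranging, 7.5P = 517.5, hence P* = 69.
Plugging P* into demand: Q* = 694 - 4(69) = 418.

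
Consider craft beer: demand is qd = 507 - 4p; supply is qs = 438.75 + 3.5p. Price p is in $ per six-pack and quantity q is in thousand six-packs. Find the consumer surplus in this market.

Equating demand and supply, 507 - 4p = 438.75 + 3.5p gives 7.5p = 68.25, so p* = 9.1.
Then q* = 507 - 4(9.1) = 470.6.
Demand choke price (qd = 0): p = 507/4 = 126.75. Consumer surplus = ½ × (126.75 - 9.1) × 470.6 = 27683.045.

Consumer surplus = 27683.045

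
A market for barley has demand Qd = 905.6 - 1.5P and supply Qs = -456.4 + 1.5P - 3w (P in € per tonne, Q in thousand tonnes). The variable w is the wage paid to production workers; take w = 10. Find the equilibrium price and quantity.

P* = 464, Q* = 209.6

With w = 10, supply is Qs = -486.4 + 1.5P.
At equilibrium Qd = Qs, so 905.6 - 1.5P = -486.4 + 1.5P; collecting terms, 1392 = 3P and P* = 464.
Substitute back: Q* = 905.6 - 1.5(464) = 209.6.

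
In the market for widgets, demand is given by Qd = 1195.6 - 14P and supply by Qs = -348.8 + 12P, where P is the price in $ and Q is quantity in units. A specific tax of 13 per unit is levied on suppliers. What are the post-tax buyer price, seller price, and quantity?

The tax drives a wedge P_b - P_s = 13. Substituting P_s = P_b - 13 into supply: Qs = -504.8 + 12P_b.
Set Qd = Qs: 1195.6 - 14P_b = -504.8 + 12P_b, so 1700.4 = 26P_b and P_b = 65.4.
Then P_s = 65.4 - 13 = 52.4 and Q = 1195.6 - 14(65.4) = 280.

P_b = 65.4, P_s = 52.4, Q = 280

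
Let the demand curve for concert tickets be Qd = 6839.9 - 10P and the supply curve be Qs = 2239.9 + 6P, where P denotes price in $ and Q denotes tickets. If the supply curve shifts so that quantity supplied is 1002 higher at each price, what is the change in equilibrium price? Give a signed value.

Equating demand and supply, 6839.9 - 10P = 2239.9 + 6P gives 16P = 4600, so P* = 287.5.
Then Q* = 6839.9 - 10(287.5) = 3964.9.
After the shift, supply is Qs = 3241.9 + 6P.
Re-solving, 16P = 3598 gives P = 224.875 and Q = 4591.15.
ΔP = 224.875 - 287.5 = -62.625.

ΔP = -62.625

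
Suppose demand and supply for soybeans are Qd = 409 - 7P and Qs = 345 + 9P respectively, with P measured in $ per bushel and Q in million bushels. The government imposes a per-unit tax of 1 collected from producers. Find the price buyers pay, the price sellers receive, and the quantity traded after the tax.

P_b = 4.5625, P_s = 3.5625, Q = 377.0625

The tax drives a wedge P_b - P_s = 1. Substituting P_s = P_b - 1 into supply: Qs = 336 + 9P_b.
Equate demand and the shifted supply: 409 - 7P_b = 336 + 9P_b, giving 16P_b = 73, so P_b = 4.5625.
So P_s = 3.5625 and the quantity traded is Q = 409 - 7(4.5625) = 377.0625.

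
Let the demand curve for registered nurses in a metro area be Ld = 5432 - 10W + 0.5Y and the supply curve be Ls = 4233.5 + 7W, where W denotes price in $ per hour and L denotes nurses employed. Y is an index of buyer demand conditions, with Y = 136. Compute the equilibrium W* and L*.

W* = 74.5, L* = 4755

With Y = 136, demand is Ld = 5500 - 10W.
Set Ld = Ls: 5500 - 10W = 4233.5 + 7W, so 1266.5 = 17W and W* = 74.5.
Plugging W* into demand: L* = 5500 - 10(74.5) = 4755.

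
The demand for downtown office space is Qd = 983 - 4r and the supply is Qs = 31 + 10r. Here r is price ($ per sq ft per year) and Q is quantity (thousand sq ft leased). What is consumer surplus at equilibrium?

Equating demand and supply, 983 - 4r = 31 + 10r gives 14r = 952, so r* = 68.
From the demand curve, Q* = 983 - 4(68) = 711.
Demand choke price (Qd = 0): r = 983/4 = 245.75. Consumer surplus = ½ × (245.75 - 68) × 711 = 63190.125.

Consumer surplus = 63190.125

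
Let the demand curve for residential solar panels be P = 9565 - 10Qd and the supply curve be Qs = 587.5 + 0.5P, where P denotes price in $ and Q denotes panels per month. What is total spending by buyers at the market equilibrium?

Total spending by buyers = 550425

Rewriting in direct form: Qd = 956.5 - 0.1P.
Equating demand and supply, 956.5 - 0.1P = 587.5 + 0.5P gives 0.6P = 369, so P* = 615.
Substitute back: Q* = 956.5 - 0.1(615) = 895.
Total spending by buyers = P* × Q* = 615 × 895 = 550425.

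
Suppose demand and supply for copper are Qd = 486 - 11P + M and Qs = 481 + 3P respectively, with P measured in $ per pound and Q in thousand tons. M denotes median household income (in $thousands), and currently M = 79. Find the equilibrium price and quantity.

With M = 79, demand is Qd = 565 - 11P.
The market clears where 565 - 11P = 481 + 3P. Rearranging, 14P = 84, hence P* = 6.
From the demand curve, Q* = 565 - 11(6) = 499.

P* = 6, Q* = 499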